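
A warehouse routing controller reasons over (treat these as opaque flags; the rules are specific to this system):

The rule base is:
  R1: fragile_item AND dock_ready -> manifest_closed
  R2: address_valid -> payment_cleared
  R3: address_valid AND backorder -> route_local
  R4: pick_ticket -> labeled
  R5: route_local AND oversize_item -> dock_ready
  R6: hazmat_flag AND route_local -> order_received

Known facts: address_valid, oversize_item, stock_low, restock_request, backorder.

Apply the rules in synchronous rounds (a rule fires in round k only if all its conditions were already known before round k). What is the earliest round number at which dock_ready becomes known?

2

[1] R2 [address_valid -> payment_cleared]; R3 [address_valid AND backorder -> route_local]. ⇒ new: payment_cleared, route_local.
[2] R5 [route_local AND oversize_item -> dock_ready]. ⇒ new: dock_ready.
dock_ready first appears in round 2.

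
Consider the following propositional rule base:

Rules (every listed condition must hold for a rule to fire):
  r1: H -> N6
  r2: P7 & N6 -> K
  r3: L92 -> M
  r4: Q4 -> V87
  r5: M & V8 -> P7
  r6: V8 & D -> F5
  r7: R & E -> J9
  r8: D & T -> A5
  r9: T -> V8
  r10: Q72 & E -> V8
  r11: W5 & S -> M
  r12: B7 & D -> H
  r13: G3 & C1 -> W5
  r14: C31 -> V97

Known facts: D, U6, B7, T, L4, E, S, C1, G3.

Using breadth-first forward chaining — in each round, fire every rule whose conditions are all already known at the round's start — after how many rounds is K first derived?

4

Round 1 — r8, r9, r12, r13, derive A5, V8, H, W5.
Round 2 — r1, r6, r11, derive N6, F5, M.
Round 3 — r5, derive P7.
Round 4 — r2, derive K.
K first appears in round 4.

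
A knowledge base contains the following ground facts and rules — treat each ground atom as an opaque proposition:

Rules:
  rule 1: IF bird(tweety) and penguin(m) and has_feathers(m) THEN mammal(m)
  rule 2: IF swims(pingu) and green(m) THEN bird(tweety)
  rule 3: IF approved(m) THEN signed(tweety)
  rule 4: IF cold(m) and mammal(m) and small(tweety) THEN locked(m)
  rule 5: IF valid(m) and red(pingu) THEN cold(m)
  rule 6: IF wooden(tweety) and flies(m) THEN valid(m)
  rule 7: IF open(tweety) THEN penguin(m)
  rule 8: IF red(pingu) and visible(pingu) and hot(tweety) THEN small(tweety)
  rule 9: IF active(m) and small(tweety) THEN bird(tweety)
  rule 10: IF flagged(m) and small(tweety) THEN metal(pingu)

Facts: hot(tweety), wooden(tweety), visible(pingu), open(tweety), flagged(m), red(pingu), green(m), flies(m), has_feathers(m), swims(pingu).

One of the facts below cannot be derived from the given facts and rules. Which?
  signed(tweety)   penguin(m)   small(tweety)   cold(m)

Round 1: rule 2 [IF swims(pingu) and green(m) THEN bird(tweety)]; rule 6 [IF wooden(tweety) and flies(m) THEN valid(m)]; rule 7 [IF open(tweety) THEN penguin(m)]; rule 8 [IF red(pingu) and visible(pingu) and hot(tweety) THEN small(tweety)]. New: bird(tweety), valid(m), penguin(m), small(tweety).
Round 2: rule 1 [IF bird(tweety) and penguin(m) and has_feathers(m) THEN mammal(m)]; rule 5 [IF valid(m) and red(pingu) THEN cold(m)]; rule 10 [IF flagged(m) and small(tweety) THEN metal(pingu)]. New: mammal(m), cold(m), metal(pingu).
Round 3: rule 4 [IF cold(m) and mammal(m) and small(tweety) THEN locked(m)]. New: locked(m).
Derived: small(tweety) (round 1), penguin(m) (round 1), cold(m) (round 2). signed(tweety) never appears in any round.

signed(tweety)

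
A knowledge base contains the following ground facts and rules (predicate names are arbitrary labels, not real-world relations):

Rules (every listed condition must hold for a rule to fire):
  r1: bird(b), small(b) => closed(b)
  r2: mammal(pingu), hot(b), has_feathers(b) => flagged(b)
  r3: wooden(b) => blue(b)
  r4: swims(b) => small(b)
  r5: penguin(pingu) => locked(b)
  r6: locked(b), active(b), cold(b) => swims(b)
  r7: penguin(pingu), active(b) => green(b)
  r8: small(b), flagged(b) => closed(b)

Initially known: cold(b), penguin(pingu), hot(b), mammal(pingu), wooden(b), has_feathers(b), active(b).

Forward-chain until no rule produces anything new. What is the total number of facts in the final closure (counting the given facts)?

14

Round 1: r2 [mammal(pingu), hot(b), has_feathers(b) => flagged(b)]; r3 [wooden(b) => blue(b)]; r5 [penguin(pingu) => locked(b)]; r7 [penguin(pingu), active(b) => green(b)]. New: flagged(b), blue(b), locked(b), green(b).
Round 2: r6 [locked(b), active(b), cold(b) => swims(b)]. New: swims(b).
Round 3: r4 [swims(b) => small(b)]. New: small(b).
Round 4: r8 [small(b), flagged(b) => closed(b)]. New: closed(b).
Closure: {active(b), blue(b), closed(b), cold(b), flagged(b), green(b), has_feathers(b), hot(b), locked(b), mammal(pingu), penguin(pingu), small(b), swims(b), wooden(b)} — 14 facts.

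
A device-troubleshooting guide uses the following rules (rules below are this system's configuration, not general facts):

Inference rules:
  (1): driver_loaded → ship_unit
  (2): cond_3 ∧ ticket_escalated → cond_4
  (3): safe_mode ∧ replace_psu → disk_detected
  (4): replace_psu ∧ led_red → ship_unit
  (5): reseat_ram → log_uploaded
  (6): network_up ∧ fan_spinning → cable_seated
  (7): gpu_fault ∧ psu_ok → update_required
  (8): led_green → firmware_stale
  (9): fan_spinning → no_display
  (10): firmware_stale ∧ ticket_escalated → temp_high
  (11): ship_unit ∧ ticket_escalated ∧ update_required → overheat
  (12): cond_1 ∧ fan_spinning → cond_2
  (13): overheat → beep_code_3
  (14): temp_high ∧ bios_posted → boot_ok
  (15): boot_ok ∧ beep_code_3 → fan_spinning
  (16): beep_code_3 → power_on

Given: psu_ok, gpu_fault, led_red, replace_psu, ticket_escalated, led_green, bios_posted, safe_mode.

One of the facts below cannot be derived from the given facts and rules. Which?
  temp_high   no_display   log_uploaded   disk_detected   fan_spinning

log_uploaded

[1] (3) [safe_mode ∧ replace_psu → disk_detected]; (4) [replace_psu ∧ led_red → ship_unit]; (7) [gpu_fault ∧ psu_ok → update_required]; (8) [led_green → firmware_stale]. ⇒ new: disk_detected, ship_unit, update_required, firmware_stale.
[2] (10) [firmware_stale ∧ ticket_escalated → temp_high]; (11) [ship_unit ∧ ticket_escalated ∧ update_required → overheat]. ⇒ new: temp_high, overheat.
[3] (13) [overheat → beep_code_3]; (14) [temp_high ∧ bios_posted → boot_ok]. ⇒ new: beep_code_3, boot_ok.
[4] (15) [boot_ok ∧ beep_code_3 → fan_spinning]; (16) [beep_code_3 → power_on]. ⇒ new: fan_spinning, power_on.
[5] (9) [fan_spinning → no_display]. ⇒ new: no_display.
Derived: disk_detected (round 1), no_display (round 5), temp_high (round 2), fan_spinning (round 4). log_uploaded never appears in any round.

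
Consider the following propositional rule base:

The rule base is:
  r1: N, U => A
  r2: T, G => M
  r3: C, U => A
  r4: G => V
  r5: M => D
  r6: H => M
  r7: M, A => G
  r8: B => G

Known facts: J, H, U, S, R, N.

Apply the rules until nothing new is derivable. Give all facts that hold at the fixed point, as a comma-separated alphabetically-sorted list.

A, D, G, H, J, M, N, R, S, U, V

[1] r1 [N, U => A]; r6 [H => M]. ⇒ new: A, M.
[2] r5 [M => D]; r7 [M, A => G]. ⇒ new: D, G.
[3] r4 [G => V]. ⇒ new: V.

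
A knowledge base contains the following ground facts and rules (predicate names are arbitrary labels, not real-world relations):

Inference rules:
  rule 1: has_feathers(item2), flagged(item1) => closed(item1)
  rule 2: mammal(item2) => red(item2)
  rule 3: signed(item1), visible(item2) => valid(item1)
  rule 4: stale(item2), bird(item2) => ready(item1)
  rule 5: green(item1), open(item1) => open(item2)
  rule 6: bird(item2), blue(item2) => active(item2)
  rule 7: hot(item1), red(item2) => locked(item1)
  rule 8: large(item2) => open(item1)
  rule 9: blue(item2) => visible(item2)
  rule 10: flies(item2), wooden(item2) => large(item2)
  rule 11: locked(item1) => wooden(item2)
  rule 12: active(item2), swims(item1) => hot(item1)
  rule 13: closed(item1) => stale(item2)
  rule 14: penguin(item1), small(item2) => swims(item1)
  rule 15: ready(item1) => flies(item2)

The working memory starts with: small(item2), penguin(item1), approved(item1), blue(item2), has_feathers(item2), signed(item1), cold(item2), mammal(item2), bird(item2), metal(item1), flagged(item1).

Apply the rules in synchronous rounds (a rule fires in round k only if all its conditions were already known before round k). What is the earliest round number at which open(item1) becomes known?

Round 1 fires rule 1, rule 2, rule 6, rule 9, rule 14, giving closed(item1), red(item2), active(item2), visible(item2), swims(item1).
Round 2 fires rule 3, rule 12, rule 13, giving valid(item1), hot(item1), stale(item2).
Round 3 fires rule 4, rule 7, giving ready(item1), locked(item1).
Round 4 fires rule 11, rule 15, giving wooden(item2), flies(item2).
Round 5 fires rule 10, giving large(item2).
Round 6 fires rule 8, giving open(item1).
open(item1) first appears in round 6.

6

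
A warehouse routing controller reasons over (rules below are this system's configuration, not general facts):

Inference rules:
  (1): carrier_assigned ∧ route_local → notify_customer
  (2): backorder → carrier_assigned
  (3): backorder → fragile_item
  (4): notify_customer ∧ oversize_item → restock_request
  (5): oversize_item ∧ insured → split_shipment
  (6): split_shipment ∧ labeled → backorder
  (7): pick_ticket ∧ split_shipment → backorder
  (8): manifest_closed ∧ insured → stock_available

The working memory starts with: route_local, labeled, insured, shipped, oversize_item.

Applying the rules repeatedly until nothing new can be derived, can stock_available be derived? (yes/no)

Round 1: (5) [oversize_item ∧ insured → split_shipment]. New: split_shipment.
Round 2: (6) [split_shipment ∧ labeled → backorder]. New: backorder.
Round 3: (2) [backorder → carrier_assigned]; (3) [backorder → fragile_item]. New: carrier_assigned, fragile_item.
Round 4: (1) [carrier_assigned ∧ route_local → notify_customer]. New: notify_customer.
Round 5: (4) [notify_customer ∧ oversize_item → restock_request]. New: restock_request.
Fixed point reached. stock_available is concluded only by (8); (8) needs manifest_closed (never derived).

no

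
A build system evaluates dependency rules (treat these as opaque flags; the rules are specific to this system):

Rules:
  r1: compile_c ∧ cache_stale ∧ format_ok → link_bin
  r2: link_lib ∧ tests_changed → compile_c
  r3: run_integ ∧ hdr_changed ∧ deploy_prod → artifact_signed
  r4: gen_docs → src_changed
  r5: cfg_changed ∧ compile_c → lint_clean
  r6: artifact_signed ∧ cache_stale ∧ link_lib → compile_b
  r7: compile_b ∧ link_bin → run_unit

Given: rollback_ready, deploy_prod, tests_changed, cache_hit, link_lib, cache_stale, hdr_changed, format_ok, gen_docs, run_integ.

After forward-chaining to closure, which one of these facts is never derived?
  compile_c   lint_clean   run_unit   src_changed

Round 1 — r2, r3, r4, derive compile_c, artifact_signed, src_changed.
Round 2 — r1, r6, derive link_bin, compile_b.
Round 3 — r7, derive run_unit.
Derived: run_unit (round 3), src_changed (round 1), compile_c (round 1). lint_clean never appears in any round.

lint_clean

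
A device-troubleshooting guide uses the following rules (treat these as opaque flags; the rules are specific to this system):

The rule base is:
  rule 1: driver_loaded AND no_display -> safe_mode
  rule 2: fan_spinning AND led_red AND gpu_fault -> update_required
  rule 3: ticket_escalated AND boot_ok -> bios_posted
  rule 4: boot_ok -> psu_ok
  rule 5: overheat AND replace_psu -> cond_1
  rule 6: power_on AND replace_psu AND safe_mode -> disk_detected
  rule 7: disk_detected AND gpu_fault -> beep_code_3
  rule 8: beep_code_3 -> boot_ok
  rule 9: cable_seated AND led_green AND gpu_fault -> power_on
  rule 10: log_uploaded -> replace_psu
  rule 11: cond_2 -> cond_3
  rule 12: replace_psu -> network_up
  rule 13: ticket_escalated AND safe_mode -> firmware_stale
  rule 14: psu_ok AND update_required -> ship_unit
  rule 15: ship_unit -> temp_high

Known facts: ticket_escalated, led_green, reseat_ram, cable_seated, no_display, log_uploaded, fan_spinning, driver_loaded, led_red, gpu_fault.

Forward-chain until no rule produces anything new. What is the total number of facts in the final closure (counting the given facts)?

23

[1] rule 1 [driver_loaded AND no_display -> safe_mode]; rule 2 [fan_spinning AND led_red AND gpu_fault -> update_required]; rule 9 [cable_seated AND led_green AND gpu_fault -> power_on]; rule 10 [log_uploaded -> replace_psu]. ⇒ new: safe_mode, update_required, power_on, replace_psu.
[2] rule 6 [power_on AND replace_psu AND safe_mode -> disk_detected]; rule 12 [replace_psu -> network_up]; rule 13 [ticket_escalated AND safe_mode -> firmware_stale]. ⇒ new: disk_detected, network_up, firmware_stale.
[3] rule 7 [disk_detected AND gpu_fault -> beep_code_3]. ⇒ new: beep_code_3.
[4] rule 8 [beep_code_3 -> boot_ok]. ⇒ new: boot_ok.
[5] rule 3 [ticket_escalated AND boot_ok -> bios_posted]; rule 4 [boot_ok -> psu_ok]. ⇒ new: bios_posted, psu_ok.
[6] rule 14 [psu_ok AND update_required -> ship_unit]. ⇒ new: ship_unit.
[7] rule 15 [ship_unit -> temp_high]. ⇒ new: temp_high.
Closure: {beep_code_3, bios_posted, boot_ok, cable_seated, disk_detected, driver_loaded, fan_spinning, firmware_stale, gpu_fault, led_green, led_red, log_uploaded, network_up, no_display, power_on, psu_ok, replace_psu, reseat_ram, safe_mode, ship_unit, temp_high, ticket_escalated, update_required} — 23 facts.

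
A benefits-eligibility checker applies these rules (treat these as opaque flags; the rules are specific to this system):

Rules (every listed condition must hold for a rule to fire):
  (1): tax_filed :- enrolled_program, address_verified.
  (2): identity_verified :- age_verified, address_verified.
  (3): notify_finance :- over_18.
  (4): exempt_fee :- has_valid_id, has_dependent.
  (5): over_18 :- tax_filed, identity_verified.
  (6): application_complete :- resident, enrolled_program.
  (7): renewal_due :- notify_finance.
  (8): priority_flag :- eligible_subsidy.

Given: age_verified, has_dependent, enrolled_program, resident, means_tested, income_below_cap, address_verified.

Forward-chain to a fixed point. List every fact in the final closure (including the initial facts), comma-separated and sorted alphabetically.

address_verified, age_verified, application_complete, enrolled_program, has_dependent, identity_verified, income_below_cap, means_tested, notify_finance, over_18, renewal_due, resident, tax_filed

Round 1: (1) [tax_filed :- enrolled_program, address_verified.]; (2) [identity_verified :- age_verified, address_verified.]; (6) [application_complete :- resident, enrolled_program.]. Adds tax_filed, identity_verified, application_complete.
Round 2: (5) [over_18 :- tax_filed, identity_verified.]. Adds over_18.
Round 3: (3) [notify_finance :- over_18.]. Adds notify_finance.
Round 4: (7) [renewal_due :- notify_finance.]. Adds renewal_due.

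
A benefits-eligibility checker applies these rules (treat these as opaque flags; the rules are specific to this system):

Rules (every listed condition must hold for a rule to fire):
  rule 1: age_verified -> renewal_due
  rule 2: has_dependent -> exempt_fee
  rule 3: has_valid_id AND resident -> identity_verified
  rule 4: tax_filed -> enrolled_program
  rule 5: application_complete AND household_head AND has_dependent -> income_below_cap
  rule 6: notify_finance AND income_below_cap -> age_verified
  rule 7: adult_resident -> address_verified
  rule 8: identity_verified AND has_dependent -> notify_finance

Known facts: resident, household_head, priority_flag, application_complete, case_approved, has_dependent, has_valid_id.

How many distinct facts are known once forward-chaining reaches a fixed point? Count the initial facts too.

13

Round 1 — rule 2, rule 3, rule 5, derive exempt_fee, identity_verified, income_below_cap.
Round 2 — rule 8, derive notify_finance.
Round 3 — rule 6, derive age_verified.
Round 4 — rule 1, derive renewal_due.
Closure: {age_verified, application_complete, case_approved, exempt_fee, has_dependent, has_valid_id, household_head, identity_verified, income_below_cap, notify_finance, priority_flag, renewal_due, resident} — 13 facts.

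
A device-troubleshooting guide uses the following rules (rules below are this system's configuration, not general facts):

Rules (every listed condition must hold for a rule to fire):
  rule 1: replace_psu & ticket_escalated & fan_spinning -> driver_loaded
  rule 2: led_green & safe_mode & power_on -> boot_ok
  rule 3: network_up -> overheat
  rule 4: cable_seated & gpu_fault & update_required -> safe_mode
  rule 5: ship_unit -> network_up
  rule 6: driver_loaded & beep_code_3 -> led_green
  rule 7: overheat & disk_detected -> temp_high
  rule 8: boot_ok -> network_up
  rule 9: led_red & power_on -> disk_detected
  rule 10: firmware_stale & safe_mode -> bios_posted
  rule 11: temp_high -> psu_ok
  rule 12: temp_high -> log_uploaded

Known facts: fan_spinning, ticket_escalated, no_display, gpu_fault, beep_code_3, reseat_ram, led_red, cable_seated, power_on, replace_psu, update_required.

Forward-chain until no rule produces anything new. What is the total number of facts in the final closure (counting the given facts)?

Round 1: rule 1 [replace_psu & ticket_escalated & fan_spinning -> driver_loaded]; rule 4 [cable_seated & gpu_fault & update_required -> safe_mode]; rule 9 [led_red & power_on -> disk_detected]. New: driver_loaded, safe_mode, disk_detected.
Round 2: rule 6 [driver_loaded & beep_code_3 -> led_green]. New: led_green.
Round 3: rule 2 [led_green & safe_mode & power_on -> boot_ok]. New: boot_ok.
Round 4: rule 8 [boot_ok -> network_up]. New: network_up.
Round 5: rule 3 [network_up -> overheat]. New: overheat.
Round 6: rule 7 [overheat & disk_detected -> temp_high]. New: temp_high.
Round 7: rule 11 [temp_high -> psu_ok]; rule 12 [temp_high -> log_uploaded]. New: psu_ok, log_uploaded.
Closure: {beep_code_3, boot_ok, cable_seated, disk_detected, driver_loaded, fan_spinning, gpu_fault, led_green, led_red, log_uploaded, network_up, no_display, overheat, power_on, psu_ok, replace_psu, reseat_ram, safe_mode, temp_high, ticket_escalated, update_required} — 21 facts.

21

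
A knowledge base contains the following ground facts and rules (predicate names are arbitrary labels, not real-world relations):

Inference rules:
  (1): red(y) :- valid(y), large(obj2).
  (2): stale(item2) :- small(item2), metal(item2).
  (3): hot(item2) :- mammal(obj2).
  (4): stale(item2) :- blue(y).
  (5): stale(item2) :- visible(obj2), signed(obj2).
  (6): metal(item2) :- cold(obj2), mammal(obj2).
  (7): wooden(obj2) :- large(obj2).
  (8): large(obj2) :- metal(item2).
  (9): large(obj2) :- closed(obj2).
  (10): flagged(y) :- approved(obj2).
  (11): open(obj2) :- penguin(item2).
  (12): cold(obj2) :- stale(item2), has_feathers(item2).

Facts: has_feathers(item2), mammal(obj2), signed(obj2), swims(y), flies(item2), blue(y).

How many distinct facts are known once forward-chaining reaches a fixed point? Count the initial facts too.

12

Round 1 — (3), (4), derive hot(item2), stale(item2).
Round 2 — (12), derive cold(obj2).
Round 3 — (6), derive metal(item2).
Round 4 — (8), derive large(obj2).
Round 5 — (7), derive wooden(obj2).
Closure: {blue(y), cold(obj2), flies(item2), has_feathers(item2), hot(item2), large(obj2), mammal(obj2), metal(item2), signed(obj2), stale(item2), swims(y), wooden(obj2)} — 12 facts.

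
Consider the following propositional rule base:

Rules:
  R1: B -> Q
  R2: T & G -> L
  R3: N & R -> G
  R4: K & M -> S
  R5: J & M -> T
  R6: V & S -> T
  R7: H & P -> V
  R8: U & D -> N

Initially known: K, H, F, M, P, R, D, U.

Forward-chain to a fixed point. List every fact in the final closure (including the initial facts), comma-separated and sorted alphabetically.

D, F, G, H, K, L, M, N, P, R, S, T, U, V

Round 1: R4 [K & M -> S]; R7 [H & P -> V]; R8 [U & D -> N]. New: S, V, N.
Round 2: R3 [N & R -> G]; R6 [V & S -> T]. New: G, T.
Round 3: R2 [T & G -> L]. New: L.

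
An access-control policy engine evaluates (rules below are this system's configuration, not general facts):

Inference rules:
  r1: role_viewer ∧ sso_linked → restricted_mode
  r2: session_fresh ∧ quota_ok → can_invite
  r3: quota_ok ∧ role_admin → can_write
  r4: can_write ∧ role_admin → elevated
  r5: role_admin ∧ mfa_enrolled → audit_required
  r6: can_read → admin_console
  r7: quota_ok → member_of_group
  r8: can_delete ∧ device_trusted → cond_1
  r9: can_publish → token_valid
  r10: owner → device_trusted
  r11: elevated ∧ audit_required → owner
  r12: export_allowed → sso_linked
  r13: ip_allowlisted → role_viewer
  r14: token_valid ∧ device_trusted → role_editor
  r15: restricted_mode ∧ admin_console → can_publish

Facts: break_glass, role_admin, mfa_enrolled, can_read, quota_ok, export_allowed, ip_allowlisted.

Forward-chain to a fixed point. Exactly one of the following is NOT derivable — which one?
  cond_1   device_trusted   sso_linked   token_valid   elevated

cond_1

Round 1: r3 [quota_ok ∧ role_admin → can_write]; r5 [role_admin ∧ mfa_enrolled → audit_required]; r6 [can_read → admin_console]; r7 [quota_ok → member_of_group]; r12 [export_allowed → sso_linked]; r13 [ip_allowlisted → role_viewer]. New: can_write, audit_required, admin_console, member_of_group, sso_linked, role_viewer.
Round 2: r1 [role_viewer ∧ sso_linked → restricted_mode]; r4 [can_write ∧ role_admin → elevated]. New: restricted_mode, elevated.
Round 3: r11 [elevated ∧ audit_required → owner]; r15 [restricted_mode ∧ admin_console → can_publish]. New: owner, can_publish.
Round 4: r9 [can_publish → token_valid]; r10 [owner → device_trusted]. New: token_valid, device_trusted.
Round 5: r14 [token_valid ∧ device_trusted → role_editor]. New: role_editor.
Derived: sso_linked (round 1), device_trusted (round 4), token_valid (round 4), elevated (round 2). cond_1 never appears in any round.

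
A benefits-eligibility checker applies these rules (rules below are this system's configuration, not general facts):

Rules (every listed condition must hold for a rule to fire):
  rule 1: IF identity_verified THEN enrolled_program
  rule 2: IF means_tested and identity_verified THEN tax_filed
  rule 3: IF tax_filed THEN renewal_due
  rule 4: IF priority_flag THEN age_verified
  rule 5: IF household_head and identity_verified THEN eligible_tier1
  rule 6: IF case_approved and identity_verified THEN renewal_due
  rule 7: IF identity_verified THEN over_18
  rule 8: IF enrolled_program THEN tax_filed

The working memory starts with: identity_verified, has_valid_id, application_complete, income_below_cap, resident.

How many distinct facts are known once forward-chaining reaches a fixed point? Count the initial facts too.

[1] rule 1 [IF identity_verified THEN enrolled_program]; rule 7 [IF identity_verified THEN over_18]. ⇒ new: enrolled_program, over_18.
[2] rule 8 [IF enrolled_program THEN tax_filed]. ⇒ new: tax_filed.
[3] rule 3 [IF tax_filed THEN renewal_due]. ⇒ new: renewal_due.
Closure: {application_complete, enrolled_program, has_valid_id, identity_verified, income_below_cap, over_18, renewal_due, resident, tax_filed} — 9 facts.

9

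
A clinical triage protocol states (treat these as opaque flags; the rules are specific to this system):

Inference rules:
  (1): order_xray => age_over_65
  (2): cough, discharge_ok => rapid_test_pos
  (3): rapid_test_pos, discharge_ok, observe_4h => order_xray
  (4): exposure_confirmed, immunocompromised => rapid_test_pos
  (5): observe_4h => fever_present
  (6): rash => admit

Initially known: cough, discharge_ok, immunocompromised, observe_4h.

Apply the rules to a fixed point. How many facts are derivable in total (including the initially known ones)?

8

Round 1: (2) [cough, discharge_ok => rapid_test_pos]; (5) [observe_4h => fever_present]. Adds rapid_test_pos, fever_present.
Round 2: (3) [rapid_test_pos, discharge_ok, observe_4h => order_xray]. Adds order_xray.
Round 3: (1) [order_xray => age_over_65]. Adds age_over_65.
Closure: {age_over_65, cough, discharge_ok, fever_present, immunocompromised, observe_4h, order_xray, rapid_test_pos} — 8 facts.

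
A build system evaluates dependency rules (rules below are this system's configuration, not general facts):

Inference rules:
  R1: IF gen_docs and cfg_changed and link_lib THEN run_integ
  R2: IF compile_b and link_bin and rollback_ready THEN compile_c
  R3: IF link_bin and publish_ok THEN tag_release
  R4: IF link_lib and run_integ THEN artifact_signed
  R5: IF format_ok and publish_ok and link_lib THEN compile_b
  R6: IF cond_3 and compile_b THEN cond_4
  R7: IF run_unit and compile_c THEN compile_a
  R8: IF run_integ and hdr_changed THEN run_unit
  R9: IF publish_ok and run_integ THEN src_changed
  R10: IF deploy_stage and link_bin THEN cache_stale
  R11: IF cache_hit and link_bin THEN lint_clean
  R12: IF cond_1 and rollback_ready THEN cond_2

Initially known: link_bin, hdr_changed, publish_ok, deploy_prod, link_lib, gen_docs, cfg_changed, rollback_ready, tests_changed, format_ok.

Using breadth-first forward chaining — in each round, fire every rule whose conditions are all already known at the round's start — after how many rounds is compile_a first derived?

3

Round 1 — R1, R3, R5, derive run_integ, tag_release, compile_b.
Round 2 — R2, R4, R8, R9, derive compile_c, artifact_signed, run_unit, src_changed.
Round 3 — R7, derive compile_a.
compile_a first appears in round 3.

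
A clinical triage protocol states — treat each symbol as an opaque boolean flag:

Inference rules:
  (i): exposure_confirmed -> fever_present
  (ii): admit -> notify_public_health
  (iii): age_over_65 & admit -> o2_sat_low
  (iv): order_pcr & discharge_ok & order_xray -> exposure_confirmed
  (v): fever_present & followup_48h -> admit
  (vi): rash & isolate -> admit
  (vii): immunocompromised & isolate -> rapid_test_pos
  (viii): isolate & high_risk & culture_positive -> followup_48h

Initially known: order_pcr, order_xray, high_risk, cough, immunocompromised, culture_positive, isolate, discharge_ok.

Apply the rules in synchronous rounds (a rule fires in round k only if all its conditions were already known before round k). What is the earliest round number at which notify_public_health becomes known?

Round 1: (iv) [order_pcr & discharge_ok & order_xray -> exposure_confirmed]; (vii) [immunocompromised & isolate -> rapid_test_pos]; (viii) [isolate & high_risk & culture_positive -> followup_48h]. New: exposure_confirmed, rapid_test_pos, followup_48h.
Round 2: (i) [exposure_confirmed -> fever_present]. New: fever_present.
Round 3: (v) [fever_present & followup_48h -> admit]. New: admit.
Round 4: (ii) [admit -> notify_public_health]. New: notify_public_health.
notify_public_health first appears in round 4.

4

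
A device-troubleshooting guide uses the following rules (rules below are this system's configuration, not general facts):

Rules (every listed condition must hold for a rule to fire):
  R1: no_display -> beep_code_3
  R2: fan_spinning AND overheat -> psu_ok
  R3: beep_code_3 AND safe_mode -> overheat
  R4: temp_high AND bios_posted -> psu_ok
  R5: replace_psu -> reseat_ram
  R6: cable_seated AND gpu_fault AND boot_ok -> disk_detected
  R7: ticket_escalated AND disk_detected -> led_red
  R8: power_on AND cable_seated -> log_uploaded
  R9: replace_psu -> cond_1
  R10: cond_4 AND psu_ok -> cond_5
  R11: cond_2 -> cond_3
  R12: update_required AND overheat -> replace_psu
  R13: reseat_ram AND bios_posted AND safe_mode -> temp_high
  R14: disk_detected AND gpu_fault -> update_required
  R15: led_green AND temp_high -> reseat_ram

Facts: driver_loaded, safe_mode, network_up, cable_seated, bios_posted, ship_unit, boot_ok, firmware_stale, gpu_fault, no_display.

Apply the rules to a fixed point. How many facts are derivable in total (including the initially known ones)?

Round 1 fires R1, R6, giving beep_code_3, disk_detected.
Round 2 fires R3, R14, giving overheat, update_required.
Round 3 fires R12, giving replace_psu.
Round 4 fires R5, R9, giving reseat_ram, cond_1.
Round 5 fires R13, giving temp_high.
Round 6 fires R4, giving psu_ok.
Closure: {beep_code_3, bios_posted, boot_ok, cable_seated, cond_1, disk_detected, driver_loaded, firmware_stale, gpu_fault, network_up, no_display, overheat, psu_ok, replace_psu, reseat_ram, safe_mode, ship_unit, temp_high, update_required} — 19 facts.

19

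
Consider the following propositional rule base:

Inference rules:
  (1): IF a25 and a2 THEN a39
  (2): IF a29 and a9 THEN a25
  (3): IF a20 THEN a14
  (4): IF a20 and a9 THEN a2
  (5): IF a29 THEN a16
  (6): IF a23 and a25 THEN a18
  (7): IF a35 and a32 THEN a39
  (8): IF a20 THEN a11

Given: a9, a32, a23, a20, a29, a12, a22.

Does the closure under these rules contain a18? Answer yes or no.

yes

Round 1: (2) [IF a29 and a9 THEN a25]; (3) [IF a20 THEN a14]; (4) [IF a20 and a9 THEN a2]; (5) [IF a29 THEN a16]; (8) [IF a20 THEN a11]. New: a25, a14, a2, a16, a11.
Round 2: (1) [IF a25 and a2 THEN a39]; (6) [IF a23 and a25 THEN a18]. New: a39, a18.
a18 appears in round 2, so it is derivable.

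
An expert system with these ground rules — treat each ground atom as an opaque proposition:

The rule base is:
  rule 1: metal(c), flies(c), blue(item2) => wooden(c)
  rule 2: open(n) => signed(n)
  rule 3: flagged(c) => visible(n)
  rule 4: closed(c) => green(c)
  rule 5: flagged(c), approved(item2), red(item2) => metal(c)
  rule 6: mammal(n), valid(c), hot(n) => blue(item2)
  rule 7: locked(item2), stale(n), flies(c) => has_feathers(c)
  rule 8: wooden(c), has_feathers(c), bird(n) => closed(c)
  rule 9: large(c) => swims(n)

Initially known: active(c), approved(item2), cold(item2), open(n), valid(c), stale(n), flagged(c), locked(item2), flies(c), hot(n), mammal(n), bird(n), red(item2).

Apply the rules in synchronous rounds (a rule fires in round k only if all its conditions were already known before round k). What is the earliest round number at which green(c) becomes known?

Round 1: rule 2 [open(n) => signed(n)]; rule 3 [flagged(c) => visible(n)]; rule 5 [flagged(c), approved(item2), red(item2) => metal(c)]; rule 6 [mammal(n), valid(c), hot(n) => blue(item2)]; rule 7 [locked(item2), stale(n), flies(c) => has_feathers(c)]. New: signed(n), visible(n), metal(c), blue(item2), has_feathers(c).
Round 2: rule 1 [metal(c), flies(c), blue(item2) => wooden(c)]. New: wooden(c).
Round 3: rule 8 [wooden(c), has_feathers(c), bird(n) => closed(c)]. New: closed(c).
Round 4: rule 4 [closed(c) => green(c)]. New: green(c).
green(c) first appears in round 4.

4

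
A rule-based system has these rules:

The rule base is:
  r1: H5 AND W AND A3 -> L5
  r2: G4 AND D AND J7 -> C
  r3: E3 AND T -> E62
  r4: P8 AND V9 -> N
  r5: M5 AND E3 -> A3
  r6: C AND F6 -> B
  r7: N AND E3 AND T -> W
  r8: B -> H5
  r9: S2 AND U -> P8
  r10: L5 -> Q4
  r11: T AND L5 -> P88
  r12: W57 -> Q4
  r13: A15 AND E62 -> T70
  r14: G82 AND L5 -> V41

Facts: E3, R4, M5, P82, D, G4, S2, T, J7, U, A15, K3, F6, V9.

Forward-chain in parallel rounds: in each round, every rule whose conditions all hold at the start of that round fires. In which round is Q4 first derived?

5

Round 1 fires r2, r3, r5, r9, giving C, E62, A3, P8.
Round 2 fires r4, r6, r13, giving N, B, T70.
Round 3 fires r7, r8, giving W, H5.
Round 4 fires r1, giving L5.
Round 5 fires r10, r11, giving Q4, P88.
Q4 first appears in round 5.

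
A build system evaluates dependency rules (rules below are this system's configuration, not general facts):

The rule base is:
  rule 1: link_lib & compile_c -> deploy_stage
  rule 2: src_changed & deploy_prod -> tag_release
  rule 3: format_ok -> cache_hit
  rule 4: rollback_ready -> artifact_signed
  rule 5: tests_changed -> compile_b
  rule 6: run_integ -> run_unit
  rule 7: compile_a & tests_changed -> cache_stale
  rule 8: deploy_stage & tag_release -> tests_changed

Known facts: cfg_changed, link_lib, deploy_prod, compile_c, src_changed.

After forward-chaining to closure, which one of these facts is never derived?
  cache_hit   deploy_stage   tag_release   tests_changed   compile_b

cache_hit

[1] rule 1 [link_lib & compile_c -> deploy_stage]; rule 2 [src_changed & deploy_prod -> tag_release]. ⇒ new: deploy_stage, tag_release.
[2] rule 8 [deploy_stage & tag_release -> tests_changed]. ⇒ new: tests_changed.
[3] rule 5 [tests_changed -> compile_b]. ⇒ new: compile_b.
Derived: deploy_stage (round 1), tests_changed (round 2), compile_b (round 3), tag_release (round 1). cache_hit never appears in any round.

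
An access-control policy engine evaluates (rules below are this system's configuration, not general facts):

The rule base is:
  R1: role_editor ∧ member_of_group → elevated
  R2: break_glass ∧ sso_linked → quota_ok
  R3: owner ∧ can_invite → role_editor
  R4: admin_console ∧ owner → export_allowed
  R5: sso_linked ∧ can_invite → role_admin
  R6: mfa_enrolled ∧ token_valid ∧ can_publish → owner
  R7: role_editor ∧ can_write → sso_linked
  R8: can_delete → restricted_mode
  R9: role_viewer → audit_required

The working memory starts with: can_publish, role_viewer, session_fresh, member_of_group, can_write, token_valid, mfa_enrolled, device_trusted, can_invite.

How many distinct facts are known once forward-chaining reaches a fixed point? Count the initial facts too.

[1] R6 [mfa_enrolled ∧ token_valid ∧ can_publish → owner]; R9 [role_viewer → audit_required]. ⇒ new: owner, audit_required.
[2] R3 [owner ∧ can_invite → role_editor]. ⇒ new: role_editor.
[3] R1 [role_editor ∧ member_of_group → elevated]; R7 [role_editor ∧ can_write → sso_linked]. ⇒ new: elevated, sso_linked.
[4] R5 [sso_linked ∧ can_invite → role_admin]. ⇒ new: role_admin.
Closure: {audit_required, can_invite, can_publish, can_write, device_trusted, elevated, member_of_group, mfa_enrolled, owner, role_admin, role_editor, role_viewer, session_fresh, sso_linked, token_valid} — 15 facts.

15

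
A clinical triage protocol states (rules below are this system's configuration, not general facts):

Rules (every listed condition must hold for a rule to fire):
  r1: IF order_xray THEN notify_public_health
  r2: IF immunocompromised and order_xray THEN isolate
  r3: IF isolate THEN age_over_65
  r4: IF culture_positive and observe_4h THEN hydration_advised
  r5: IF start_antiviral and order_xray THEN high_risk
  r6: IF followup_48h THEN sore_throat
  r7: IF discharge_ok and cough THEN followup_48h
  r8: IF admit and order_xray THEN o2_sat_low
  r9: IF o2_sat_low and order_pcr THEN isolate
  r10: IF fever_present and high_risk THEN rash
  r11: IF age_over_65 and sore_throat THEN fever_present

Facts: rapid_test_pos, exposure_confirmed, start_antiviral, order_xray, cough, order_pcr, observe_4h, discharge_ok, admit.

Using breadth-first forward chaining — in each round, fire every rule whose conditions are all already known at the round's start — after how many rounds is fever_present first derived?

Round 1: r1 [IF order_xray THEN notify_public_health]; r5 [IF start_antiviral and order_xray THEN high_risk]; r7 [IF discharge_ok and cough THEN followup_48h]; r8 [IF admit and order_xray THEN o2_sat_low]. New: notify_public_health, high_risk, followup_48h, o2_sat_low.
Round 2: r6 [IF followup_48h THEN sore_throat]; r9 [IF o2_sat_low and order_pcr THEN isolate]. New: sore_throat, isolate.
Round 3: r3 [IF isolate THEN age_over_65]. New: age_over_65.
Round 4: r11 [IF age_over_65 and sore_throat THEN fever_present]. New: fever_present.
fever_present first appears in round 4.

4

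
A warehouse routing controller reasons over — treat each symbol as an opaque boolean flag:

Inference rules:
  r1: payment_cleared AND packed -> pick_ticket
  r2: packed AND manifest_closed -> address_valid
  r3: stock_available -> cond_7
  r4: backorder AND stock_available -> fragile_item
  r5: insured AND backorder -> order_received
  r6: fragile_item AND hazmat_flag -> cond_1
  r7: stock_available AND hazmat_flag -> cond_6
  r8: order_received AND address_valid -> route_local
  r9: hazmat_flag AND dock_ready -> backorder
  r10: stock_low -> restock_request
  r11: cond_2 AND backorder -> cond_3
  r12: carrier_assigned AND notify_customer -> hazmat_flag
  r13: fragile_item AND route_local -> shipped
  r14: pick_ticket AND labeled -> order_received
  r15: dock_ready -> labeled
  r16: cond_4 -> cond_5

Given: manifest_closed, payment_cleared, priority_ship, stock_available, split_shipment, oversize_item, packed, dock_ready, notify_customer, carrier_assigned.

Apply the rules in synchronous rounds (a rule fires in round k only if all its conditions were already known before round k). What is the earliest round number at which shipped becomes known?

4

Round 1 — r1, r2, r3, r12, r15, derive pick_ticket, address_valid, cond_7, hazmat_flag, labeled.
Round 2 — r7, r9, r14, derive cond_6, backorder, order_received.
Round 3 — r4, r8, derive fragile_item, route_local.
Round 4 — r6, r13, derive cond_1, shipped.
shipped first appears in round 4.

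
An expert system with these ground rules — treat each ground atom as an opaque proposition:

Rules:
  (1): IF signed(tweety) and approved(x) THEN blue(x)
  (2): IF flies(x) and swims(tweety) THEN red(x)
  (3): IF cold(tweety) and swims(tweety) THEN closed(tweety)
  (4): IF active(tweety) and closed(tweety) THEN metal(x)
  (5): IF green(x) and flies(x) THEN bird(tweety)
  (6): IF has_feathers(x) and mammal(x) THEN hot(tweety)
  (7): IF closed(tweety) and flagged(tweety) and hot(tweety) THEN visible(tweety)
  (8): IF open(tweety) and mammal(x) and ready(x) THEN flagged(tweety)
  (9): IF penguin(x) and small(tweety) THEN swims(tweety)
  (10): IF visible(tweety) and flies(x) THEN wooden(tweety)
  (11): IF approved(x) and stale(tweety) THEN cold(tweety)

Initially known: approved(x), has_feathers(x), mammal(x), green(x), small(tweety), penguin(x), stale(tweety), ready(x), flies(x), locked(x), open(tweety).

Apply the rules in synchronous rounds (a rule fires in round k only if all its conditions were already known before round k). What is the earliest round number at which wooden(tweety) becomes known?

Round 1: (5) [IF green(x) and flies(x) THEN bird(tweety)]; (6) [IF has_feathers(x) and mammal(x) THEN hot(tweety)]; (8) [IF open(tweety) and mammal(x) and ready(x) THEN flagged(tweety)]; (9) [IF penguin(x) and small(tweety) THEN swims(tweety)]; (11) [IF approved(x) and stale(tweety) THEN cold(tweety)]. Adds bird(tweety), hot(tweety), flagged(tweety), swims(tweety), cold(tweety).
Round 2: (2) [IF flies(x) and swims(tweety) THEN red(x)]; (3) [IF cold(tweety) and swims(tweety) THEN closed(tweety)]. Adds red(x), closed(tweety).
Round 3: (7) [IF closed(tweety) and flagged(tweety) and hot(tweety) THEN visible(tweety)]. Adds visible(tweety).
Round 4: (10) [IF visible(tweety) and flies(x) THEN wooden(tweety)]. Adds wooden(tweety).
wooden(tweety) first appears in round 4.

4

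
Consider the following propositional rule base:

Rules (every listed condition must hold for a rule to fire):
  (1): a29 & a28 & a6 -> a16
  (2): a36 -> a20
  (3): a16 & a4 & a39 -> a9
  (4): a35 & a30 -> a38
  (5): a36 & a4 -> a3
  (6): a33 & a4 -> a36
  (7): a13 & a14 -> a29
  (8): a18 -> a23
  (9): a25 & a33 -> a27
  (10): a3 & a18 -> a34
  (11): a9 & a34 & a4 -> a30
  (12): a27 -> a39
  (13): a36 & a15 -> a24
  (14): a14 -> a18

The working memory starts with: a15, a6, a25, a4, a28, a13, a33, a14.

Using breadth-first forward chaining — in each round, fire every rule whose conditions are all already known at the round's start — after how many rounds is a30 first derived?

[1] (6) [a33 & a4 -> a36]; (7) [a13 & a14 -> a29]; (9) [a25 & a33 -> a27]; (14) [a14 -> a18]. ⇒ new: a36, a29, a27, a18.
[2] (1) [a29 & a28 & a6 -> a16]; (2) [a36 -> a20]; (5) [a36 & a4 -> a3]; (8) [a18 -> a23]; (12) [a27 -> a39]; (13) [a36 & a15 -> a24]. ⇒ new: a16, a20, a3, a23, a39, a24.
[3] (3) [a16 & a4 & a39 -> a9]; (10) [a3 & a18 -> a34]. ⇒ new: a9, a34.
[4] (11) [a9 & a34 & a4 -> a30]. ⇒ new: a30.
a30 first appears in round 4.

4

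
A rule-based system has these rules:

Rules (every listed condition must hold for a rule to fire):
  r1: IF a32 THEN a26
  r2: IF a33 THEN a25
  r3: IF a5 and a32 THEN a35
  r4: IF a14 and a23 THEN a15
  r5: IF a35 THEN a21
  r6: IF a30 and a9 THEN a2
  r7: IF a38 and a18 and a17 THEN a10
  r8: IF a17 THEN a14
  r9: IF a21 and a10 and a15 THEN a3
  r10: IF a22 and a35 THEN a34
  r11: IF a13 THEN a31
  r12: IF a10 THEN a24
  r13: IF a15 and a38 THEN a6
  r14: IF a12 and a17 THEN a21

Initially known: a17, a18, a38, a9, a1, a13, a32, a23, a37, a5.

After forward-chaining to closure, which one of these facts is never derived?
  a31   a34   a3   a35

a34

[1] r1 [IF a32 THEN a26]; r3 [IF a5 and a32 THEN a35]; r7 [IF a38 and a18 and a17 THEN a10]; r8 [IF a17 THEN a14]; r11 [IF a13 THEN a31]. ⇒ new: a26, a35, a10, a14, a31.
[2] r4 [IF a14 and a23 THEN a15]; r5 [IF a35 THEN a21]; r12 [IF a10 THEN a24]. ⇒ new: a15, a21, a24.
[3] r9 [IF a21 and a10 and a15 THEN a3]; r13 [IF a15 and a38 THEN a6]. ⇒ new: a3, a6.
Derived: a31 (round 1), a3 (round 3), a35 (round 1). a34 never appears in any round.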